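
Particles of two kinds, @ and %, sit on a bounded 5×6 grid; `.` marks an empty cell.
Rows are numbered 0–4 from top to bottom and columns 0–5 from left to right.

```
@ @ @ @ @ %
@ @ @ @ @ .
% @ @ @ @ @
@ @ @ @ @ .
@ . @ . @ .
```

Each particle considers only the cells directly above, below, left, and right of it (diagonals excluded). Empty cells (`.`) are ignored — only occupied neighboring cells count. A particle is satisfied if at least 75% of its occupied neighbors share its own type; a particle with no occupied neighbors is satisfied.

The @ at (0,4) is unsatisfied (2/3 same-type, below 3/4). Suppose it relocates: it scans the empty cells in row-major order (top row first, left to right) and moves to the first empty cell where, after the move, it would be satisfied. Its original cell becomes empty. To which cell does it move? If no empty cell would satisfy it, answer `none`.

Vacating (0,4). Empty cells in order:
  (1,5): 2/3 same-type → still unsatisfied.
  (3,5): 2/2 same-type → satisfied — stop here.

(3,5)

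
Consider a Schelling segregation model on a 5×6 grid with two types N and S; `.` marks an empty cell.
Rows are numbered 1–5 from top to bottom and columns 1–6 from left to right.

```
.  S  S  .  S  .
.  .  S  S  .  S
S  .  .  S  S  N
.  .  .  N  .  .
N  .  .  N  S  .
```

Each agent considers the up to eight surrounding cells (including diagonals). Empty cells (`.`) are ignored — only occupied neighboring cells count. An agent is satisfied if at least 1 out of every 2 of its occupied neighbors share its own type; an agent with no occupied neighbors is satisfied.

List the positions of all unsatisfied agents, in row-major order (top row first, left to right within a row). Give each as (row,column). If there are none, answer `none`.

(3,6), (4,4), (5,5)

Row 1: (1,2)S 2/2 ok · (1,3)S 3/3 ok · (1,5)S 2/2 ok
Row 2: (2,3)S 4/4 ok · (2,4)S 5/5 ok · (2,6)S 2/3 ok
Row 3: (3,1)S 0/0 ok · (3,4)S 3/4 ok · (3,5)S 3/5 ok · (3,6)N 0/2 unhappy
Row 4: (4,4)N 1/4 unhappy
Row 5: (5,1)N 0/0 ok · (5,4)N 1/2 ok · (5,5)S 0/2 unhappy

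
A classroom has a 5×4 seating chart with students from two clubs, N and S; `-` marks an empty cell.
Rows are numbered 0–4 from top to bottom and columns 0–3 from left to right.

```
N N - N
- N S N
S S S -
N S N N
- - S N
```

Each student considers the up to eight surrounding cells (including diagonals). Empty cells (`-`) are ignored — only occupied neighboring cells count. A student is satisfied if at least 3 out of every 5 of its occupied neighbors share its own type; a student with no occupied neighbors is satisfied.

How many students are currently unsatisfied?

Row 0: (0,0)N 2/2 ok · (0,1)N 2/3 ok · (0,3)N 1/2 unhappy
Row 1: (1,1)N 2/6 unhappy · (1,2)S 2/6 unhappy · (1,3)N 1/3 unhappy
Row 2: (2,0)S 2/4 unhappy · (2,1)S 4/7 unhappy · (2,2)S 3/7 unhappy
Row 3: (3,0)N 0/3 unhappy · (3,1)S 4/6 ok · (3,2)N 2/6 unhappy · (3,3)N 2/4 unhappy
Row 4: (4,2)S 1/4 unhappy · (4,3)N 2/3 ok
Unsatisfied: (0,3), (1,1), (1,2), (1,3), (2,0), (2,1), (2,2), (3,0), (3,2), (3,3), (4,2) — 11 in total.

11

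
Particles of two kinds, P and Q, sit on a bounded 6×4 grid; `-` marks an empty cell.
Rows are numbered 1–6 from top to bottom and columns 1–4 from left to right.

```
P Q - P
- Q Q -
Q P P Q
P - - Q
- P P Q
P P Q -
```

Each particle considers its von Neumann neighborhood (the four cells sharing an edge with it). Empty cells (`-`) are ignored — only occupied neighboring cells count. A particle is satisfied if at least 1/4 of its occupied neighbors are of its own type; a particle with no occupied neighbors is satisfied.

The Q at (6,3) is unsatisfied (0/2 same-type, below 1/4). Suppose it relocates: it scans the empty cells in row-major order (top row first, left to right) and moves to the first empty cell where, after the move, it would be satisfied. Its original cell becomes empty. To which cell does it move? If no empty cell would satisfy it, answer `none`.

Vacating (6,3). Empty cells in order:
  (1,3): 2/3 same-type → satisfied — stop here.

(1,3)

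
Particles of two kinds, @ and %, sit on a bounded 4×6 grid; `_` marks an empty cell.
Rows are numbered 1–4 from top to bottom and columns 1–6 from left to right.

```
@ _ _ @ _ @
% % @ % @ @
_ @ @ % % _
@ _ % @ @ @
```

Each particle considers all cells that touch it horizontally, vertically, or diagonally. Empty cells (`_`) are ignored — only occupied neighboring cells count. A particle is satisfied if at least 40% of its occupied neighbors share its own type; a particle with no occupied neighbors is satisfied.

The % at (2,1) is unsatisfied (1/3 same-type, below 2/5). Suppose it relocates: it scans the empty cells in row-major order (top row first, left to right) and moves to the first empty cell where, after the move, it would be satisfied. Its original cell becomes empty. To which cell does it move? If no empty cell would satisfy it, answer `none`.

(1,3)

Vacating (2,1). Empty cells in order:
  (1,2): 1/3 same-type → still unsatisfied.
  (1,3): 2/4 same-type → satisfied — stop here.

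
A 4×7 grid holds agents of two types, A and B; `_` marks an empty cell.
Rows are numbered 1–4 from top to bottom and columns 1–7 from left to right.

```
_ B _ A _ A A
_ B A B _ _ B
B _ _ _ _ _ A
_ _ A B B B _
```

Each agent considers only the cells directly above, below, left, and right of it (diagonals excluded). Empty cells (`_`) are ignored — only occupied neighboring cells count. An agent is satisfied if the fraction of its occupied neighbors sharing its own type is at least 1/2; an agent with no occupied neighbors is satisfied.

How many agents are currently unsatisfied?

6

(1,2)B 1/1 ✓
(1,4)A 0/1 ✗
(1,6)A 1/1 ✓
(1,7)A 1/2 ✓
(2,2)B 1/2 ✓
(2,3)A 0/2 ✗
(2,4)B 0/2 ✗
(2,7)B 0/2 ✗
(3,1)B 0/0 ✓
(3,7)A 0/1 ✗
(4,3)A 0/1 ✗
(4,4)B 1/2 ✓
(4,5)B 2/2 ✓
(4,6)B 1/1 ✓
Unsatisfied: (1,4), (2,3), (2,4), (2,7), (3,7), (4,3) — 6 in total.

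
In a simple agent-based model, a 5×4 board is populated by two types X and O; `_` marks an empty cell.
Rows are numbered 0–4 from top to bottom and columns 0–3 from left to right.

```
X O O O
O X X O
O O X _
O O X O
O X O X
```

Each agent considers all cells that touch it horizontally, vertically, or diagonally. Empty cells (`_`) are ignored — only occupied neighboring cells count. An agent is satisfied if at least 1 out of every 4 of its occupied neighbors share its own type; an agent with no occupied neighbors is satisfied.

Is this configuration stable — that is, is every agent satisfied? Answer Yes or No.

No

(0,0)X 1/3 satisfied
(0,1)O 2/5 satisfied
(0,2)O 3/5 satisfied
(0,3)O 2/3 satisfied
(1,0)O 3/5 satisfied
(1,1)X 3/8 satisfied
(1,2)X 2/7 satisfied
(1,3)O 2/4 satisfied
(2,0)O 4/5 satisfied
(2,1)O 4/8 satisfied
(2,2)X 3/7 satisfied
(3,0)O 4/5 satisfied
(3,1)O 5/8 satisfied
(3,2)X 3/7 satisfied
(3,3)O 1/4 satisfied
(4,0)O 2/3 satisfied
(4,1)X 1/5 not
(4,2)O 2/5 satisfied
(4,3)X 1/3 satisfied
For instance (4,1) has only 1/5 same-type neighbors, below 1/4.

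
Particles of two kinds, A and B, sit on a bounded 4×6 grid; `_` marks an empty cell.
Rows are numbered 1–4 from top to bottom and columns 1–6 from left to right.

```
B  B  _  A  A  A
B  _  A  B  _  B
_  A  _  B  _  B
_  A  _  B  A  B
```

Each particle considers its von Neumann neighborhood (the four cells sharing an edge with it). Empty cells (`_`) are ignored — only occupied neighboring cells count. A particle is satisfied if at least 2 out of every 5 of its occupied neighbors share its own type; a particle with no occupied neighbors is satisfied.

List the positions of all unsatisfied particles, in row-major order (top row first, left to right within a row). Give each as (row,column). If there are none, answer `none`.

(2,3), (2,4), (4,5)

(1,1)B 2/2 ✓
(1,2)B 1/1 ✓
(1,4)A 1/2 ✓
(1,5)A 2/2 ✓
(1,6)A 1/2 ✓
(2,1)B 1/1 ✓
(2,3)A 0/1 ✗
(2,4)B 1/3 ✗
(2,6)B 1/2 ✓
(3,2)A 1/1 ✓
(3,4)B 2/2 ✓
(3,6)B 2/2 ✓
(4,2)A 1/1 ✓
(4,4)B 1/2 ✓
(4,5)A 0/2 ✗
(4,6)B 1/2 ✓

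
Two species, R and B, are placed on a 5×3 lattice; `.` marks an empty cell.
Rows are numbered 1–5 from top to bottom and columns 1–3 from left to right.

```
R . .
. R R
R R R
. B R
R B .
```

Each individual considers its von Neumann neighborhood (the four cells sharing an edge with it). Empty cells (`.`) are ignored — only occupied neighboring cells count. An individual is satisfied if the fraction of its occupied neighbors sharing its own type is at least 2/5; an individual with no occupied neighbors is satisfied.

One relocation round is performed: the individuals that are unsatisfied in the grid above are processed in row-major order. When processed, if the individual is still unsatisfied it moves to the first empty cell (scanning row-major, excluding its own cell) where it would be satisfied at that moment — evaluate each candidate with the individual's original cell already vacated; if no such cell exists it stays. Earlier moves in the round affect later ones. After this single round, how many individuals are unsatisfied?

0

Initially unsatisfied (in order): (4,2), (5,1).
  (4,2) → (5,3).
  (5,1) → (1,2).
Resulting grid:
R R .
. R R
R R R
. . R
. B B
All satisfied now.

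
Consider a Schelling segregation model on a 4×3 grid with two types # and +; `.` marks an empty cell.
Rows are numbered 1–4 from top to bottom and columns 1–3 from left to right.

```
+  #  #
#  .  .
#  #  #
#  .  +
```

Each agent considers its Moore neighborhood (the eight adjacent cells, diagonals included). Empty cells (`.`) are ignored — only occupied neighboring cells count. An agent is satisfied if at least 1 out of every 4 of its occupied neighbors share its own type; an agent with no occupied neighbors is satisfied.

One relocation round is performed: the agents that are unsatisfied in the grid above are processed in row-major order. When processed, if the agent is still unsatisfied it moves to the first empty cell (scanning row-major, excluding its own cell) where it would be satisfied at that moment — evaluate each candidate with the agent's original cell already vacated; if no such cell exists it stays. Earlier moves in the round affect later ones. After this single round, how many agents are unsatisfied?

2

Initially unsatisfied (in order): (1,1), (4,3).
  (1,1): no empty cell satisfies it; stays.
  (4,3): no empty cell satisfies it; stays.
Resulting grid:
+ # #
# . .
# # #
# . +
Unsatisfied now: (1,1), (4,3).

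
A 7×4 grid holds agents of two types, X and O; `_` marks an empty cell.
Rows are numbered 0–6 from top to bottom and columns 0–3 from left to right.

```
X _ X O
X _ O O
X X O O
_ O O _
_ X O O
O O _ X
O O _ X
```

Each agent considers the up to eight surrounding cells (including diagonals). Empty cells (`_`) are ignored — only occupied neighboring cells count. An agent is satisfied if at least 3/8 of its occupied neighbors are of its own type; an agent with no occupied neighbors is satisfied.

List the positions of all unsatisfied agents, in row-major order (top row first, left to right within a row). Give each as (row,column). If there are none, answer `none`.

(0,2), (2,1), (4,1), (5,3)

Row 0: (0,0)X 1/1 ok · (0,2)X 0/3 unhappy · (0,3)O 2/3 ok
Row 1: (1,0)X 3/3 ok · (1,2)O 4/6 ok · (1,3)O 4/5 ok
Row 2: (2,0)X 2/3 ok · (2,1)X 2/6 unhappy · (2,2)O 5/6 ok · (2,3)O 4/4 ok
Row 3: (3,1)O 3/6 ok · (3,2)O 5/7 ok
Row 4: (4,1)X 0/5 unhappy · (4,2)O 4/6 ok · (4,3)O 2/3 ok
Row 5: (5,0)O 3/4 ok · (5,1)O 4/5 ok · (5,3)X 1/3 unhappy
Row 6: (6,0)O 3/3 ok · (6,1)O 3/3 ok · (6,3)X 1/1 ok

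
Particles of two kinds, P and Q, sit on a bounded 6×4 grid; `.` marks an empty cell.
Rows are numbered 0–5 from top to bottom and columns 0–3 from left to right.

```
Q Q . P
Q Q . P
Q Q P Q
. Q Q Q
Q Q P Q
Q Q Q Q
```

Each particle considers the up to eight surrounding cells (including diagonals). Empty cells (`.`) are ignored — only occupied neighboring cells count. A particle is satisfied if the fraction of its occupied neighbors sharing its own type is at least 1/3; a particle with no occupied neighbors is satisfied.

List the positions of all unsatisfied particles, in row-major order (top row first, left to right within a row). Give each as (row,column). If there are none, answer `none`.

(0,0)Q 3/3 satisfied
(0,1)Q 3/3 satisfied
(0,3)P 1/1 satisfied
(1,0)Q 5/5 satisfied
(1,1)Q 5/6 satisfied
(1,3)P 2/3 satisfied
(2,0)Q 4/4 satisfied
(2,1)Q 5/6 satisfied
(2,2)P 1/7 not
(2,3)Q 2/4 satisfied
(3,1)Q 5/7 satisfied
(3,2)Q 6/8 satisfied
(3,3)Q 3/5 satisfied
(4,0)Q 4/4 satisfied
(4,1)Q 6/7 satisfied
(4,2)P 0/8 not
(4,3)Q 4/5 satisfied
(5,0)Q 3/3 satisfied
(5,1)Q 4/5 satisfied
(5,2)Q 4/5 satisfied
(5,3)Q 2/3 satisfied

(2,2), (4,2)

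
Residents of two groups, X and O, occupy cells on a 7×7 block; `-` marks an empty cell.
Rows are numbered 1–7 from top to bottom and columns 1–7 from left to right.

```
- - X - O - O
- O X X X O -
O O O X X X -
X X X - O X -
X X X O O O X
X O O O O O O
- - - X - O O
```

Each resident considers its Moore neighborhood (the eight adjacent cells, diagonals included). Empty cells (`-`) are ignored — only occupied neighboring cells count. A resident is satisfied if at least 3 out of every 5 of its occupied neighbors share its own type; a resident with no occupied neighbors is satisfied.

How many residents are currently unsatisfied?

Row 1: (1,3)X 2/3 satisfied · (1,5)O 1/3 not · (1,7)O 1/1 satisfied
Row 2: (2,2)O 3/5 satisfied · (2,3)X 3/6 not · (2,4)X 5/7 satisfied · (2,5)X 4/6 satisfied · (2,6)O 2/5 not
Row 3: (3,1)O 2/4 not · (3,2)O 3/7 not · (3,3)O 2/7 not · (3,4)X 5/7 satisfied · (3,5)X 5/7 satisfied · (3,6)X 3/5 satisfied
Row 4: (4,1)X 3/5 satisfied · (4,2)X 5/8 satisfied · (4,3)X 4/7 not · (4,5)O 3/7 not · (4,6)X 3/6 not
Row 5: (5,1)X 4/5 satisfied · (5,2)X 6/8 satisfied · (5,3)X 3/7 not · (5,4)O 5/7 satisfied · (5,5)O 6/7 satisfied · (5,6)O 5/7 satisfied · (5,7)X 1/4 not
Row 6: (6,1)X 2/3 satisfied · (6,2)O 1/5 not · (6,3)O 3/6 not · (6,4)O 4/6 satisfied · (6,5)O 6/7 satisfied · (6,6)O 6/7 satisfied · (6,7)O 4/5 satisfied
Row 7: (7,4)X 0/3 not · (7,6)O 4/4 satisfied · (7,7)O 3/3 satisfied
Unsatisfied: (1,5), (2,3), (2,6), (3,1), (3,2), (3,3), (4,3), (4,5), (4,6), (5,3), (5,7), (6,2), (6,3), (7,4) — 14 in total.

14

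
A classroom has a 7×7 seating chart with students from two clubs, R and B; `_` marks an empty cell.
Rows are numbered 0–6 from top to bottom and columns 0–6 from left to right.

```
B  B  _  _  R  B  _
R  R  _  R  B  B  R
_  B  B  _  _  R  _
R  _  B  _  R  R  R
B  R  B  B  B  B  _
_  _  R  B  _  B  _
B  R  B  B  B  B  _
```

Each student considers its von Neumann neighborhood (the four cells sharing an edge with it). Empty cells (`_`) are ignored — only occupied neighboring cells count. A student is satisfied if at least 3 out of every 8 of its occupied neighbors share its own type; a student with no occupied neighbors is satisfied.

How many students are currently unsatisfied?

12

Row 0: (0,0)B 1/2 ok · (0,1)B 1/2 ok · (0,4)R 0/2 unhappy · (0,5)B 1/2 ok
Row 1: (1,0)R 1/2 ok · (1,1)R 1/3 unhappy · (1,3)R 0/1 unhappy · (1,4)B 1/3 unhappy · (1,5)B 2/4 ok · (1,6)R 0/1 unhappy
Row 2: (2,1)B 1/2 ok · (2,2)B 2/2 ok · (2,5)R 1/2 ok
Row 3: (3,0)R 0/1 unhappy · (3,2)B 2/2 ok · (3,4)R 1/2 ok · (3,5)R 3/4 ok · (3,6)R 1/1 ok
Row 4: (4,0)B 0/2 unhappy · (4,1)R 0/2 unhappy · (4,2)B 2/4 ok · (4,3)B 3/3 ok · (4,4)B 2/3 ok · (4,5)B 2/3 ok
Row 5: (5,2)R 0/3 unhappy · (5,3)B 2/3 ok · (5,5)B 2/2 ok
Row 6: (6,0)B 0/1 unhappy · (6,1)R 0/2 unhappy · (6,2)B 1/3 unhappy · (6,3)B 3/3 ok · (6,4)B 2/2 ok · (6,5)B 2/2 ok
Unsatisfied: (0,4), (1,1), (1,3), (1,4), (1,6), (3,0), (4,0), (4,1), (5,2), (6,0), (6,1), (6,2) — 12 in total.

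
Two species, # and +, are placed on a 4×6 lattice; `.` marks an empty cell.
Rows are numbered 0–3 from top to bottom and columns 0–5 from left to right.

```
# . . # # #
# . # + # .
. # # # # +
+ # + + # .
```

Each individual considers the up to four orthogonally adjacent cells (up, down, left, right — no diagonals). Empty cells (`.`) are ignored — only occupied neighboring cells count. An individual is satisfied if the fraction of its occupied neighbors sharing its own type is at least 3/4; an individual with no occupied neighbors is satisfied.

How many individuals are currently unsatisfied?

(0,0)# 1/1 ok
(0,3)# 1/2 unhappy
(0,4)# 3/3 ok
(0,5)# 1/1 ok
(1,0)# 1/1 ok
(1,2)# 1/2 unhappy
(1,3)+ 0/4 unhappy
(1,4)# 2/3 unhappy
(2,1)# 2/2 ok
(2,2)# 3/4 ok
(2,3)# 2/4 unhappy
(2,4)# 3/4 ok
(2,5)+ 0/1 unhappy
(3,0)+ 0/1 unhappy
(3,1)# 1/3 unhappy
(3,2)+ 1/3 unhappy
(3,3)+ 1/3 unhappy
(3,4)# 1/2 unhappy
Unsatisfied: (0,3), (1,2), (1,3), (1,4), (2,3), (2,5), (3,0), (3,1), (3,2), (3,3), (3,4) — 11 in total.

11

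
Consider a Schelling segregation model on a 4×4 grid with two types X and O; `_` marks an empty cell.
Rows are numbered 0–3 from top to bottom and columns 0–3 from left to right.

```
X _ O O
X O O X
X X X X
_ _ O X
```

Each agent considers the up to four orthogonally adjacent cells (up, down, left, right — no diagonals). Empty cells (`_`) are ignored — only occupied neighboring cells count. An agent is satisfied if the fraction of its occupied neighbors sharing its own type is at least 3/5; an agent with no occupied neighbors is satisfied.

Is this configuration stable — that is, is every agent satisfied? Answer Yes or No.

No

Row 0: (0,0)X 1/1 satisfied · (0,2)O 2/2 satisfied · (0,3)O 1/2 not
Row 1: (1,0)X 2/3 satisfied · (1,1)O 1/3 not · (1,2)O 2/4 not · (1,3)X 1/3 not
Row 2: (2,0)X 2/2 satisfied · (2,1)X 2/3 satisfied · (2,2)X 2/4 not · (2,3)X 3/3 satisfied
Row 3: (3,2)O 0/2 not · (3,3)X 1/2 not
For instance (0,3) has only 1/2 same-type neighbors, below 3/5.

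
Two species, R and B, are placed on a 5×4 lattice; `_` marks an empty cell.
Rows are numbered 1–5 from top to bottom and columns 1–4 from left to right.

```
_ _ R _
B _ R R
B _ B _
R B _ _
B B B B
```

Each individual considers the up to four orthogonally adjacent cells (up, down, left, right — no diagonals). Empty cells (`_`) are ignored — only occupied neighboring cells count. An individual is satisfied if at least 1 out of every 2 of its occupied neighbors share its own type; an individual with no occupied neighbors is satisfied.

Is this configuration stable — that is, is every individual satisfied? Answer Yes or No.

No

(1,3)R 1/1 satisfied
(2,1)B 1/1 satisfied
(2,3)R 2/3 satisfied
(2,4)R 1/1 satisfied
(3,1)B 1/2 satisfied
(3,3)B 0/1 not
(4,1)R 0/3 not
(4,2)B 1/2 satisfied
(5,1)B 1/2 satisfied
(5,2)B 3/3 satisfied
(5,3)B 2/2 satisfied
(5,4)B 1/1 satisfied
For instance (3,3) has only 0/1 same-type neighbors, below 1/2.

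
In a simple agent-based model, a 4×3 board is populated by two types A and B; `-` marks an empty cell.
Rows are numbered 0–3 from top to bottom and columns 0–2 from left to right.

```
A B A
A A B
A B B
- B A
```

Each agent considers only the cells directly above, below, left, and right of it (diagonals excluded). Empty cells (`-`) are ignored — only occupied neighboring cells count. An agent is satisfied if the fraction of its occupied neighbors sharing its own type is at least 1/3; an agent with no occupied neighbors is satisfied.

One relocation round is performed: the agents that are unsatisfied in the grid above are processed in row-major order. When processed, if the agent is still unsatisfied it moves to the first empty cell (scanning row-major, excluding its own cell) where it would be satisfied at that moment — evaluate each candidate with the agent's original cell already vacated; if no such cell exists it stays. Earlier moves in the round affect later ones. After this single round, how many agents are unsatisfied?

0

Initially unsatisfied (in order): (0,1), (0,2), (1,1), (3,2).
  (0,1) → (3,0).
  (0,2) → (0,1).
  (1,1): now satisfied by earlier moves; stays.
  (3,2) → (0,2).
Resulting grid:
A A A
A A B
A B B
B B -
All satisfied now.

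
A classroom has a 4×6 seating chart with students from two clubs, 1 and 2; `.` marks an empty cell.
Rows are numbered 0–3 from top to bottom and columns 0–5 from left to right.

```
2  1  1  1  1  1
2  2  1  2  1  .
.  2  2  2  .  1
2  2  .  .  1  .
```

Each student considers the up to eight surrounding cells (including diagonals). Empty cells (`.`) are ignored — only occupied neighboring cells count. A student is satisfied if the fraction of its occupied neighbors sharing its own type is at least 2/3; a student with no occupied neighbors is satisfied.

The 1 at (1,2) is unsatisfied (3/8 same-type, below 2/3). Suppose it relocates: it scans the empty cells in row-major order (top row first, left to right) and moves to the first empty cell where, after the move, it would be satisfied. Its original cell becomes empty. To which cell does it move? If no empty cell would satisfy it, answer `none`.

Vacating (1,2). Empty cells in order:
  (1,5): 4/4 same-type → satisfied — stop here.

(1,5)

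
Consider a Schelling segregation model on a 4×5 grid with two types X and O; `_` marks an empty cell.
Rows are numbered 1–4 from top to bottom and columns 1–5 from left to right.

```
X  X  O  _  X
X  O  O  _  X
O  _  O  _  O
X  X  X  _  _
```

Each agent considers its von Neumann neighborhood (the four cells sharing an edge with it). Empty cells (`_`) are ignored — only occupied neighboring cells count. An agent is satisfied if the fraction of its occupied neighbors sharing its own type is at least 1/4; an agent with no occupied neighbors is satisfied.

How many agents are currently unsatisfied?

(1,1)X 2/2 ✓
(1,2)X 1/3 ✓
(1,3)O 1/2 ✓
(1,5)X 1/1 ✓
(2,1)X 1/3 ✓
(2,2)O 1/3 ✓
(2,3)O 3/3 ✓
(2,5)X 1/2 ✓
(3,1)O 0/2 ✗
(3,3)O 1/2 ✓
(3,5)O 0/1 ✗
(4,1)X 1/2 ✓
(4,2)X 2/2 ✓
(4,3)X 1/2 ✓
Unsatisfied: (3,1), (3,5) — 2 in total.

2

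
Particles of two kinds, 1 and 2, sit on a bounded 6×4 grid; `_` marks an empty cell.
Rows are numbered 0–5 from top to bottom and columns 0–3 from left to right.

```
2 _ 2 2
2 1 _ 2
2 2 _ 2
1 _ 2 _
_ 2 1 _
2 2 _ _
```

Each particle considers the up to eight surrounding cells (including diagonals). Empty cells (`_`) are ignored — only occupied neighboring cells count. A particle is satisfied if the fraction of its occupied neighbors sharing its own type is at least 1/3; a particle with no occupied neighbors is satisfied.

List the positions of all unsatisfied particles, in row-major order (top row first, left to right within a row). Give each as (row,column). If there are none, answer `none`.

(0,0)2 1/2 satisfied
(0,2)2 2/3 satisfied
(0,3)2 2/2 satisfied
(1,0)2 3/4 satisfied
(1,1)1 0/5 not
(1,3)2 3/3 satisfied
(2,0)2 2/4 satisfied
(2,1)2 3/5 satisfied
(2,3)2 2/2 satisfied
(3,0)1 0/3 not
(3,2)2 3/4 satisfied
(4,1)2 3/5 satisfied
(4,2)1 0/3 not
(5,0)2 2/2 satisfied
(5,1)2 2/3 satisfied

(1,1), (3,0), (4,2)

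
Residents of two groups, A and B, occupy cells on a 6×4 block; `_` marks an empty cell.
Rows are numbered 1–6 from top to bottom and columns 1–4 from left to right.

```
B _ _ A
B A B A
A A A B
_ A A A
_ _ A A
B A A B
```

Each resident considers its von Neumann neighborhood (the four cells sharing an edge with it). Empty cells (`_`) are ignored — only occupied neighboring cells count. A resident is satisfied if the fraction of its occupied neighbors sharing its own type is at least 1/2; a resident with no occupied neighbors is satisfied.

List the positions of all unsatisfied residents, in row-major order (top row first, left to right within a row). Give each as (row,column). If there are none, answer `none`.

Row 1: (1,1)B 1/1 satisfied · (1,4)A 1/1 satisfied
Row 2: (2,1)B 1/3 not · (2,2)A 1/3 not · (2,3)B 0/3 not · (2,4)A 1/3 not
Row 3: (3,1)A 1/2 satisfied · (3,2)A 4/4 satisfied · (3,3)A 2/4 satisfied · (3,4)B 0/3 not
Row 4: (4,2)A 2/2 satisfied · (4,3)A 4/4 satisfied · (4,4)A 2/3 satisfied
Row 5: (5,3)A 3/3 satisfied · (5,4)A 2/3 satisfied
Row 6: (6,1)B 0/1 not · (6,2)A 1/2 satisfied · (6,3)A 2/3 satisfied · (6,4)B 0/2 not

(2,1), (2,2), (2,3), (2,4), (3,4), (6,1), (6,4)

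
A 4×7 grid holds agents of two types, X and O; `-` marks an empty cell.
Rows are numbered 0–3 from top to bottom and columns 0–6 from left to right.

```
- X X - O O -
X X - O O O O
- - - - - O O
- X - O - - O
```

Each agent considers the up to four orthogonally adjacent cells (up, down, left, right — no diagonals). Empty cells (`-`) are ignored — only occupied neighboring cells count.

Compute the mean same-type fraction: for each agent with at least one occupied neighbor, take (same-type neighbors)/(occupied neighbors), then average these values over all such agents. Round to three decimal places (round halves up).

(0,1)X 2/2
(0,2)X 1/1
(0,4)O 2/2
(0,5)O 2/2
(1,0)X 1/1
(1,1)X 2/2
(1,3)O 1/1
(1,4)O 3/3
(1,5)O 4/4
(1,6)O 2/2
(2,5)O 2/2
(2,6)O 3/3
(3,1)X — no occupied neighbors
(3,3)O — no occupied neighbors
(3,6)O 1/1
Sum over 13 agents: 2/2 + 1/1 + 2/2 + 2/2 + 1/1 + 2/2 + 1/1 + 3/3 + 4/4 + 2/2 + 2/2 + 3/3 + 1/1 = 13; mean = 13 ÷ 13 = 1 = 1.0 → 1.000.

1.000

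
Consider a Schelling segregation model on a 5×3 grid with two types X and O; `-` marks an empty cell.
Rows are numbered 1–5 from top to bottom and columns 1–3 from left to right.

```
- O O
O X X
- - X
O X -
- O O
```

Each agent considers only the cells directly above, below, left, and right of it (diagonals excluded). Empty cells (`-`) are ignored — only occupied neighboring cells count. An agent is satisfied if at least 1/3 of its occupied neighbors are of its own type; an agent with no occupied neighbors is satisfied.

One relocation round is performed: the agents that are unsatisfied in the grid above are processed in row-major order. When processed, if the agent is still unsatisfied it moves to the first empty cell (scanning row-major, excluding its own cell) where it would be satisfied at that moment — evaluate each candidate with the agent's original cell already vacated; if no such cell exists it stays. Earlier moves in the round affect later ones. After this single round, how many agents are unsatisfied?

Initially unsatisfied (in order): (2,1), (4,1), (4,2).
  (2,1) → (1,1).
  (4,1) → (2,1).
  (4,2) → (3,2).
Resulting grid:
O O O
O X X
- X X
- - -
- O O
All satisfied now.

0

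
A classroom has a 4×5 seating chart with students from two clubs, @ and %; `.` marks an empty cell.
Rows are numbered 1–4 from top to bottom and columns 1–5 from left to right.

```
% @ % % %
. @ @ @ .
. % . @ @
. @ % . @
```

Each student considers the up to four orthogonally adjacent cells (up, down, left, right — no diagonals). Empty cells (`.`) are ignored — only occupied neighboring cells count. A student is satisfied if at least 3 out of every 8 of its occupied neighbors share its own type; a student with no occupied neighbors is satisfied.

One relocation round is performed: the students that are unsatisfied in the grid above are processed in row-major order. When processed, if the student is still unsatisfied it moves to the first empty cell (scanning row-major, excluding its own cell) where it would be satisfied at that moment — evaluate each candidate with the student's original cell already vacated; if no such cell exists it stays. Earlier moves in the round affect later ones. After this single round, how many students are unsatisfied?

Initially unsatisfied (in order): (1,1), (1,2), (1,3), (3,2), (4,2), (4,3).
  (1,1) → (3,1).
  (1,2): now satisfied by earlier moves; stays.
  (1,3) → (2,1).
  (3,2) → (1,1).
  (4,2) → (1,3).
  (4,3): now satisfied by earlier moves; stays.
Resulting grid:
% @ @ % %
% @ @ @ .
% . . @ @
. . % . @
Unsatisfied now: (1,4).

1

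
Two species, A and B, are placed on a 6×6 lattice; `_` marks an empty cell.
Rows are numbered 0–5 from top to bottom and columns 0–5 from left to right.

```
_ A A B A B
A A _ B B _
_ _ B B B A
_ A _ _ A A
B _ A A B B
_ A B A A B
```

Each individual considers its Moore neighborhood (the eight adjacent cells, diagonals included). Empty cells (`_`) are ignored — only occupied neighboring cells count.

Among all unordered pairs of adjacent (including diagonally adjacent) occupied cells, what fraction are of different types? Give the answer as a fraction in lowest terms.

14/29

Scan each occupied cell's neighbors to the right and below (and the two forward diagonals) so each pair is counted once.
Row 0: A(0,1)–A(0,2)= A(0,1)–A(1,1)= A(0,1)–A(1,0)= A(0,2)–B(0,3)≠ A(0,2)–B(1,3)≠ A(0,2)–A(1,1)= B(0,3)–A(0,4)≠ B(0,3)–B(1,3)= B(0,3)–B(1,4)= A(0,4)–B(0,5)≠ A(0,4)–B(1,4)≠ A(0,4)–B(1,3)≠ B(0,5)–B(1,4)=  → 6/13 unlike.
Row 1: A(1,0)–A(1,1)= A(1,1)–B(2,2)≠ B(1,3)–B(1,4)= B(1,3)–B(2,3)= B(1,3)–B(2,4)= B(1,3)–B(2,2)= B(1,4)–B(2,4)= B(1,4)–A(2,5)≠ B(1,4)–B(2,3)=  → 2/9 unlike.
Row 2: B(2,2)–B(2,3)= B(2,2)–A(3,1)≠ B(2,3)–B(2,4)= B(2,3)–A(3,4)≠ B(2,4)–A(2,5)≠ B(2,4)–A(3,4)≠ B(2,4)–A(3,5)≠ A(2,5)–A(3,5)= A(2,5)–A(3,4)=  → 5/9 unlike.
Row 3: A(3,1)–A(4,2)= A(3,1)–B(4,0)≠ A(3,4)–A(3,5)= A(3,4)–B(4,4)≠ A(3,4)–B(4,5)≠ A(3,4)–A(4,3)= A(3,5)–B(4,5)≠ A(3,5)–B(4,4)≠  → 5/8 unlike.
Row 4: B(4,0)–A(5,1)≠ A(4,2)–A(4,3)= A(4,2)–B(5,2)≠ A(4,2)–A(5,3)= A(4,2)–A(5,1)= A(4,3)–B(4,4)≠ A(4,3)–A(5,3)= A(4,3)–A(5,4)= A(4,3)–B(5,2)≠ B(4,4)–B(4,5)= B(4,4)–A(5,4)≠ B(4,4)–B(5,5)= B(4,4)–A(5,3)≠ B(4,5)–B(5,5)= B(4,5)–A(5,4)≠  → 7/15 unlike.
Row 5: A(5,1)–B(5,2)≠ B(5,2)–A(5,3)≠ A(5,3)–A(5,4)= A(5,4)–B(5,5)≠  → 3/4 unlike.
Total adjacent occupied pairs: 58; unlike-type pairs: 28.
28/58 reduces to 14/29.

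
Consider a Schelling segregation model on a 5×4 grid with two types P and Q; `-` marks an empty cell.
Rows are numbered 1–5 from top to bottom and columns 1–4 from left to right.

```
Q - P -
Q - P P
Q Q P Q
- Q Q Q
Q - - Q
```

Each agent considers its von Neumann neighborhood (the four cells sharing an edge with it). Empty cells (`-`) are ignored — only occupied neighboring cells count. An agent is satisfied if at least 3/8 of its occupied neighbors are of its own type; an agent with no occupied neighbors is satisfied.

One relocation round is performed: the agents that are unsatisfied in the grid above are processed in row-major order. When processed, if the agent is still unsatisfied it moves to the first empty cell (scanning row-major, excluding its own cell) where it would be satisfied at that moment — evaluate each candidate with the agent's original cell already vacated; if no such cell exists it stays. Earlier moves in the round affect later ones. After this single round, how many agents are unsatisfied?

0

Initially unsatisfied (in order): (3,3), (3,4).
  (3,3) → (1,2).
  (3,4): now satisfied by earlier moves; stays.
Resulting grid:
Q P P -
Q - P P
Q Q - Q
- Q Q Q
Q - - Q
All satisfied now.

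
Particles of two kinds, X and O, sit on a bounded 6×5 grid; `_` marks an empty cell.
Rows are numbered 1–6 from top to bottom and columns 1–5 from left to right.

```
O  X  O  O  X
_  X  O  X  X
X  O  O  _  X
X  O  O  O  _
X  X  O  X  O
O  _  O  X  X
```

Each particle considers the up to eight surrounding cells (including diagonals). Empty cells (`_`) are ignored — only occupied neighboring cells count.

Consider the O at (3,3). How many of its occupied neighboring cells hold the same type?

5

Occupied neighbors of (3,3): (2,2)=X, (2,3)=O, (2,4)=X, (3,2)=O, (4,2)=O, (4,3)=O, (4,4)=O.
Same type (O): 5 of 7.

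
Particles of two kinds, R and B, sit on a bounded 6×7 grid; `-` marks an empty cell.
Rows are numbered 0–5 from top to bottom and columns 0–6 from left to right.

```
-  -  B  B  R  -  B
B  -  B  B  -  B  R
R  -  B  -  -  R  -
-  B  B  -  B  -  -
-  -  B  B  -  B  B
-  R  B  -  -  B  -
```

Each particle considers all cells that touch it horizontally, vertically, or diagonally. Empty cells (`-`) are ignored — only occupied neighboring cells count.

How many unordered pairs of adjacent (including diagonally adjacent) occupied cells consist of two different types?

11

Scan each occupied cell's neighbors to the right and below (and the two forward diagonals) so each pair is counted once.
Row 0: B(0,2)–B(0,3)= B(0,2)–B(1,2)= B(0,2)–B(1,3)= B(0,3)–R(0,4)≠ B(0,3)–B(1,3)= B(0,3)–B(1,2)= R(0,4)–B(1,5)≠ R(0,4)–B(1,3)≠ B(0,6)–R(1,6)≠ B(0,6)–B(1,5)=  → 4/10 unlike.
Row 1: B(1,0)–R(2,0)≠ B(1,2)–B(1,3)= B(1,2)–B(2,2)= B(1,3)–B(2,2)= B(1,5)–R(1,6)≠ B(1,5)–R(2,5)≠ R(1,6)–R(2,5)=  → 3/7 unlike.
Row 2: R(2,0)–B(3,1)≠ B(2,2)–B(3,2)= B(2,2)–B(3,1)= R(2,5)–B(3,4)≠  → 2/4 unlike.
Row 3: B(3,1)–B(3,2)= B(3,1)–B(4,2)= B(3,2)–B(4,2)= B(3,2)–B(4,3)= B(3,4)–B(4,5)= B(3,4)–B(4,3)=  → 0/6 unlike.
Row 4: B(4,2)–B(4,3)= B(4,2)–B(5,2)= B(4,2)–R(5,1)≠ B(4,3)–B(5,2)= B(4,5)–B(4,6)= B(4,5)–B(5,5)= B(4,6)–B(5,5)=  → 1/7 unlike.
Row 5: R(5,1)–B(5,2)≠  → 1/1 unlike.
Total adjacent occupied pairs: 35; unlike-type pairs: 11.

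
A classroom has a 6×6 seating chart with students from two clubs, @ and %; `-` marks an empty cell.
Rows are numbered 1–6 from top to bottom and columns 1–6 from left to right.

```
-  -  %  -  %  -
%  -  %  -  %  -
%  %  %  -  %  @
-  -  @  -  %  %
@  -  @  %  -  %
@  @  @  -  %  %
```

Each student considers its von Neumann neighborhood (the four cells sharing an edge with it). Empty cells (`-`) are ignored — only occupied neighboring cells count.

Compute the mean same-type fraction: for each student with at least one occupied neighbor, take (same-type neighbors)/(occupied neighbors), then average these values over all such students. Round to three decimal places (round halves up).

Row 1: (1,3)% 1/1 · (1,5)% 1/1
Row 2: (2,1)% 1/1 · (2,3)% 2/2 · (2,5)% 2/2
Row 3: (3,1)% 2/2 · (3,2)% 2/2 · (3,3)% 2/3 · (3,5)% 2/3 · (3,6)@ 0/2
Row 4: (4,3)@ 1/2 · (4,5)% 2/2 · (4,6)% 2/3
Row 5: (5,1)@ 1/1 · (5,3)@ 2/3 · (5,4)% 0/1 · (5,6)% 2/2
Row 6: (6,1)@ 2/2 · (6,2)@ 2/2 · (6,3)@ 2/2 · (6,5)% 1/1 · (6,6)% 2/2
Sum over 22 students: 1/1 + 1/1 + 1/1 + 2/2 + 2/2 + 2/2 + 2/2 + 2/3 + 2/3 + 0/2 + 1/2 + 2/2 + 2/3 + 1/1 + 2/3 + 0/1 + 2/2 + 2/2 + 2/2 + 2/2 + 1/1 + 2/2 = 109/6; mean = 109/6 ÷ 22 = 109/132 = 0.825757… → 0.826.

0.826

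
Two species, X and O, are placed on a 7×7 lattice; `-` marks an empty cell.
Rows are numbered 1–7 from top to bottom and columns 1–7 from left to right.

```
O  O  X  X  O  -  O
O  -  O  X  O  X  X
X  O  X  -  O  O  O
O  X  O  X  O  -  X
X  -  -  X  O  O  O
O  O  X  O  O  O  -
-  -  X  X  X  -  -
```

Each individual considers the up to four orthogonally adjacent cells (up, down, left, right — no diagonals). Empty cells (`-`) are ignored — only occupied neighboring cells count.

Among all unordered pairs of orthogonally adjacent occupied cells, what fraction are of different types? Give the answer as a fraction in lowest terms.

15/26

Scan each occupied cell's neighbors to the right and below so each pair is counted once.
Row 1: O(1,1)–O(1,2)= O(1,1)–O(2,1)= O(1,2)–X(1,3)≠ X(1,3)–X(1,4)= X(1,3)–O(2,3)≠ X(1,4)–O(1,5)≠ X(1,4)–X(2,4)= O(1,5)–O(2,5)= O(1,7)–X(2,7)≠  → 4/9 unlike.
Row 2: O(2,1)–X(3,1)≠ O(2,3)–X(2,4)≠ O(2,3)–X(3,3)≠ X(2,4)–O(2,5)≠ O(2,5)–X(2,6)≠ O(2,5)–O(3,5)= X(2,6)–X(2,7)= X(2,6)–O(3,6)≠ X(2,7)–O(3,7)≠  → 7/9 unlike.
Row 3: X(3,1)–O(3,2)≠ X(3,1)–O(4,1)≠ O(3,2)–X(3,3)≠ O(3,2)–X(4,2)≠ X(3,3)–O(4,3)≠ O(3,5)–O(3,6)= O(3,5)–O(4,5)= O(3,6)–O(3,7)= O(3,7)–X(4,7)≠  → 6/9 unlike.
Row 4: O(4,1)–X(4,2)≠ O(4,1)–X(5,1)≠ X(4,2)–O(4,3)≠ O(4,3)–X(4,4)≠ X(4,4)–O(4,5)≠ X(4,4)–X(5,4)= O(4,5)–O(5,5)= X(4,7)–O(5,7)≠  → 6/8 unlike.
Row 5: X(5,1)–O(6,1)≠ X(5,4)–O(5,5)≠ X(5,4)–O(6,4)≠ O(5,5)–O(5,6)= O(5,5)–O(6,5)= O(5,6)–O(5,7)= O(5,6)–O(6,6)=  → 3/7 unlike.
Row 6: O(6,1)–O(6,2)= O(6,2)–X(6,3)≠ X(6,3)–O(6,4)≠ X(6,3)–X(7,3)= O(6,4)–O(6,5)= O(6,4)–X(7,4)≠ O(6,5)–O(6,6)= O(6,5)–X(7,5)≠  → 4/8 unlike.
Row 7: X(7,3)–X(7,4)= X(7,4)–X(7,5)=  → 0/2 unlike.
Total adjacent occupied pairs: 52; unlike-type pairs: 30.
30/52 reduces to 15/26.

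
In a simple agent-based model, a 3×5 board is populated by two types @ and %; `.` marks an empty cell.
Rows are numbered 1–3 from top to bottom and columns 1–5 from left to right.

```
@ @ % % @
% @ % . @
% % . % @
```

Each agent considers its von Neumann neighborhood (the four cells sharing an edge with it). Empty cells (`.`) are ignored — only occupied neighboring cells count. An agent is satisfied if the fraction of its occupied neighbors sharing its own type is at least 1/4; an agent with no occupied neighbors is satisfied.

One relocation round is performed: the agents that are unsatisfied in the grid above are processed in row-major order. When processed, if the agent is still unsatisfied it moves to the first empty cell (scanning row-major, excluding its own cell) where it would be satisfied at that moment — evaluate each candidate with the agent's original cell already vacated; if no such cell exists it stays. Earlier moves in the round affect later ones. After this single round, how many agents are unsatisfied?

Initially unsatisfied (in order): (3,4).
  (3,4) → (2,4).
Resulting grid:
@ @ % % @
% @ % % @
% % . . @
All satisfied now.

0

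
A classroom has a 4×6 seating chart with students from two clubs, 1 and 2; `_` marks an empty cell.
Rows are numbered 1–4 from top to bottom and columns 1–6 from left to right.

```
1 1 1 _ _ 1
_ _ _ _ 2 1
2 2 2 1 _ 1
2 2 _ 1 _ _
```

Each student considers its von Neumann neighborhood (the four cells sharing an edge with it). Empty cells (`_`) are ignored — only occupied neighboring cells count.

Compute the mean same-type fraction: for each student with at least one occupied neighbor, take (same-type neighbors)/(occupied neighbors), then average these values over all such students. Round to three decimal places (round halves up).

0.833

(1,1)1 1/1
(1,2)1 2/2
(1,3)1 1/1
(1,6)1 1/1
(2,5)2 0/1
(2,6)1 2/3
(3,1)2 2/2
(3,2)2 3/3
(3,3)2 1/2
(3,4)1 1/2
(3,6)1 1/1
(4,1)2 2/2
(4,2)2 2/2
(4,4)1 1/1
Sum over 14 students: 1/1 + 2/2 + 1/1 + 1/1 + 0/1 + 2/3 + 2/2 + 3/3 + 1/2 + 1/2 + 1/1 + 2/2 + 2/2 + 1/1 = 35/3; mean = 35/3 ÷ 14 = 5/6 = 0.833333… → 0.833.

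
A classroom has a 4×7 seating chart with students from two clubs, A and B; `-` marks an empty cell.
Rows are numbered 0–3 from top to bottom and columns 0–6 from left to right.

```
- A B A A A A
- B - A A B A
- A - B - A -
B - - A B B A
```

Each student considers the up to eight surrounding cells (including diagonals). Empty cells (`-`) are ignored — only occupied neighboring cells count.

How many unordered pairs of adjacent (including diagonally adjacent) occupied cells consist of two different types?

19

Scan each occupied cell's neighbors to the right and below (and the two forward diagonals) so each pair is counted once.
Row 0: A(0,1)–B(0,2)≠ A(0,1)–B(1,1)≠ B(0,2)–A(0,3)≠ B(0,2)–A(1,3)≠ B(0,2)–B(1,1)= A(0,3)–A(0,4)= A(0,3)–A(1,3)= A(0,3)–A(1,4)= A(0,4)–A(0,5)= A(0,4)–A(1,4)= A(0,4)–B(1,5)≠ A(0,4)–A(1,3)= A(0,5)–A(0,6)= A(0,5)–B(1,5)≠ A(0,5)–A(1,6)= A(0,5)–A(1,4)= A(0,6)–A(1,6)= A(0,6)–B(1,5)≠  → 7/18 unlike.
Row 1: B(1,1)–A(2,1)≠ A(1,3)–A(1,4)= A(1,3)–B(2,3)≠ A(1,4)–B(1,5)≠ A(1,4)–A(2,5)= A(1,4)–B(2,3)≠ B(1,5)–A(1,6)≠ B(1,5)–A(2,5)≠ A(1,6)–A(2,5)=  → 6/9 unlike.
Row 2: A(2,1)–B(3,0)≠ B(2,3)–A(3,3)≠ B(2,3)–B(3,4)= A(2,5)–B(3,5)≠ A(2,5)–A(3,6)= A(2,5)–B(3,4)≠  → 4/6 unlike.
Row 3: A(3,3)–B(3,4)≠ B(3,4)–B(3,5)= B(3,5)–A(3,6)≠  → 2/3 unlike.
Total adjacent occupied pairs: 36; unlike-type pairs: 19.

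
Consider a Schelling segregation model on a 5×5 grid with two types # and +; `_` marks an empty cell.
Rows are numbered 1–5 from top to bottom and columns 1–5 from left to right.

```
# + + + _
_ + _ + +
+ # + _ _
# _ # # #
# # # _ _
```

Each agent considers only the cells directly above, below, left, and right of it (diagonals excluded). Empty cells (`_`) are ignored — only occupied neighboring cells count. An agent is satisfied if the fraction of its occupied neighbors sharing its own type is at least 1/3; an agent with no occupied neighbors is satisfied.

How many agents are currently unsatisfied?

4

(1,1)# 0/1 ✗
(1,2)+ 2/3 ✓
(1,3)+ 2/2 ✓
(1,4)+ 2/2 ✓
(2,2)+ 1/2 ✓
(2,4)+ 2/2 ✓
(2,5)+ 1/1 ✓
(3,1)+ 0/2 ✗
(3,2)# 0/3 ✗
(3,3)+ 0/2 ✗
(4,1)# 1/2 ✓
(4,3)# 2/3 ✓
(4,4)# 2/2 ✓
(4,5)# 1/1 ✓
(5,1)# 2/2 ✓
(5,2)# 2/2 ✓
(5,3)# 2/2 ✓
Unsatisfied: (1,1), (3,1), (3,2), (3,3) — 4 in total.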